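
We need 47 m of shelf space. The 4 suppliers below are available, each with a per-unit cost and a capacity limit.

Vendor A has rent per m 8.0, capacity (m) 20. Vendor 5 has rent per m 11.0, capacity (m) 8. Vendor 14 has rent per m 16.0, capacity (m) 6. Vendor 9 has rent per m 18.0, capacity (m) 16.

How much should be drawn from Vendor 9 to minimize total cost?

13

Cheapest first:
Take 20 from Vendor A at 8.0 ; need 27 more.
Vendor 5 (11.0): use full 8 ; 19 m to go.
Vendor 14 (16.0): use full 6 ; 13 m to go.
Take 13 from Vendor 9 at 18.0 to finish.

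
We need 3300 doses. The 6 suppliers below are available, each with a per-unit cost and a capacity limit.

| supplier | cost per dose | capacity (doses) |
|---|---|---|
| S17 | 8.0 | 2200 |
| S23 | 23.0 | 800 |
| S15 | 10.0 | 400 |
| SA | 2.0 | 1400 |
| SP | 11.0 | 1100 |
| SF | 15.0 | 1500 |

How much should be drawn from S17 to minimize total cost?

Cheapest first:
SA (2.0): use full 1400 ; 1900 doses to go.
S17 (8.0): take the remaining 1900 ; done.
S15, SP, SF, S23: unused.

1900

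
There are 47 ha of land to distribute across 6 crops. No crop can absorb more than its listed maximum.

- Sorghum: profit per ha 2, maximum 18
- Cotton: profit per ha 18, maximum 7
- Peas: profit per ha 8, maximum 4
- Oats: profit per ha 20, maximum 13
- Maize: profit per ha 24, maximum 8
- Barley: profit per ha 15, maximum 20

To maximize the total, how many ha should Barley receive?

Rank by profit per ha: Maize 24 > Oats 20 > Cotton 18 > Barley 15 > Peas 8 > Sorghum 2.
Give Maize 8 to hit its cap of 8 → 39 left.
Give Oats 13 to hit its cap of 13 → 26 left.
Cotton: +7 to 7 (cap) → 19 left.
Only 19 left; Barley takes them to reach 19.

19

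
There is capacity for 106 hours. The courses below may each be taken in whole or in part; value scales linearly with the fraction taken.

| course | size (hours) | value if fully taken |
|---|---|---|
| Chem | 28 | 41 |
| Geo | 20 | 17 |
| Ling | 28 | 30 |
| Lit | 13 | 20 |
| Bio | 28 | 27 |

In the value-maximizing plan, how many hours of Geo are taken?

9

Best value per unit of size first: Lit 20/13≈1.54, Chem 41/28≈1.46, Ling 30/28≈1.07, Bio 27/28≈0.964, Geo 17/20≈0.85.
All 13 hours of Lit fit (value 20) — 93 remain.
Chem: take in full, 28 hours for value 41 — 65 left.
Ling: take in full, 28 hours for value 30 — 37 left.
Take all of Bio (28 hours, value 27) — 9 hours left.
9 hours left: a 9/20 share of Geo gives 17×9/20 = 7.65.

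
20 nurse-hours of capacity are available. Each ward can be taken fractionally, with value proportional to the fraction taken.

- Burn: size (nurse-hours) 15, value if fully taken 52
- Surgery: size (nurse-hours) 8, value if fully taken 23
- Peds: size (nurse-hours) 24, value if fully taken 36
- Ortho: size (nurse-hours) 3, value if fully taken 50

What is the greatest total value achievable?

Rank by value-to-size ratio: Ortho 50/3≈16.7, Burn 52/15≈3.47, Surgery 23/8≈2.88, Peds 36/24≈1.5.
Take all of Ortho (3 nurse-hours, value 50) — 17 nurse-hours left.
All 15 nurse-hours of Burn fit (value 52) — 2 remain.
2 nurse-hours left: a 2/8 share of Surgery gives 23×2/8 = 5.75.
Total value = 107.75.

107.75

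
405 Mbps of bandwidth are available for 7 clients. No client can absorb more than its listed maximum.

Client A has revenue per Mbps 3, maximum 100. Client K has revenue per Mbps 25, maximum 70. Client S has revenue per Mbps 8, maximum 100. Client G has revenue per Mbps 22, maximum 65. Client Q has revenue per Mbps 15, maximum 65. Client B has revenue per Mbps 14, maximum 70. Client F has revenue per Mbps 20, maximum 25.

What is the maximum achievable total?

6465

Order the clients by revenue per Mbps: Client K 25 > Client G 22 > Client F 20 > Client Q 15 > Client B 14 > Client S 8 > Client A 3.
Client K takes 70 to reach its cap of 70 ; 335 left.
Client G takes 65 to reach its cap of 65 ; 270 left.
Give Client F 25 to hit its cap of 25 ; 245 left.
Client Q takes 65 to reach its cap of 65 ; 180 left.
Client B: +70 to 70 (cap) ; 110 left.
Give Client S 100 to hit its cap of 100 ; 10 left.
Client A: +10 (room for 100) → 10. Pool exhausted.
Total = 3×10 + 25×70 + 8×100 + 22×65 + 15×65 + 14×70 + 20×25 = 6465.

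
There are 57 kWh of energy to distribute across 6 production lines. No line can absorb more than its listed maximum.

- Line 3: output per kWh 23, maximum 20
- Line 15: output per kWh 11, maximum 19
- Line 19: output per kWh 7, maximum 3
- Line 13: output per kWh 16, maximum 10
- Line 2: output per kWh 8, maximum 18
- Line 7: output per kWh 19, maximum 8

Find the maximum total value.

Order the production lines by output per kWh: Line 3 23 > Line 7 19 > Line 13 16 > Line 15 11 > Line 2 8 > Line 19 7.
Line 3: +20 to 20 (cap) ; 37 left.
Line 7 takes 8 to reach its cap of 8 ; 29 left.
Give Line 13 10 to hit its cap of 10 ; 19 left.
Line 15: +19 to 19 (cap) ; 0 left.
Total = 23×20 + 11×19 + 16×10 + 19×8 = 981.

981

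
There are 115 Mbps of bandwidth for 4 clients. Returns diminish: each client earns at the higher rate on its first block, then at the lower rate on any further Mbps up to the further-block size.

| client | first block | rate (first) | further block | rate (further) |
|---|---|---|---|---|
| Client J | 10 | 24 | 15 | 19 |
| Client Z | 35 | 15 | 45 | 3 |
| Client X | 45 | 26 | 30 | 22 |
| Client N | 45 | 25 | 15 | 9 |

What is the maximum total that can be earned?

Treat each block as its own option and order by rate: Client X/T1 26 > Client N/T1 25 > Client J/T1 24 > Client X/T2 22 > Client J/T2 19 > Client Z/T1 15 > Client N/T2 9 > Client Z/T2 3.
Client X/T1 (26): +45 — 70 left.
Fill Client N T1 block (45 at 25) — 25 left.
Fill Client J T1 block (10 at 24) — 15 left.
Client X/T2: +15 of 30 at 22; pool empty.
Total = 26×45 + 25×45 + 24×10 + 22×15 = 2865.

2865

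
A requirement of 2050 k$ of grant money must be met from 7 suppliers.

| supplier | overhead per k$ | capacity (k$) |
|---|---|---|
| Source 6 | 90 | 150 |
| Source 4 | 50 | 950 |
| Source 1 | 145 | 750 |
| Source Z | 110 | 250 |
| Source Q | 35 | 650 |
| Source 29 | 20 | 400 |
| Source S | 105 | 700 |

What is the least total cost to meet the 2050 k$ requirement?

82750

Use suppliers in increasing cost order.
Source 29 (20): use full 400 → 1650 k$ to go.
Take 650 from Source Q at 35 → need 1000 more.
Take 950 from Source 4 at 50 → need 50 more.
Source 6 (90): take the remaining 50 → done.
Source S, Source Z, Source 1: unused.
Cost = 400×20 + 650×35 + 950×50 + 50×90 = 82750.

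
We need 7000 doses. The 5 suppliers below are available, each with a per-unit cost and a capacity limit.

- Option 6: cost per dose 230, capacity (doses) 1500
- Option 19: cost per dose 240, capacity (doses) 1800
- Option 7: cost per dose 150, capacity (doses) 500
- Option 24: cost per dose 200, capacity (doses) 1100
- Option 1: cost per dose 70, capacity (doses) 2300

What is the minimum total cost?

1185000

Use suppliers in increasing cost order.
Option 1 at 70: take all 2300 doses ; 4700 still needed.
Option 7 (150): use full 500 ; 4200 doses to go.
Take 1100 from Option 24 at 200 ; need 3100 more.
Option 6 at 230: take all 1500 doses ; 1600 still needed.
Take 1600 from Option 19 at 240 to finish.
Cost = 2300×70 + 500×150 + 1100×200 + 1500×230 + 1600×240 = 1185000.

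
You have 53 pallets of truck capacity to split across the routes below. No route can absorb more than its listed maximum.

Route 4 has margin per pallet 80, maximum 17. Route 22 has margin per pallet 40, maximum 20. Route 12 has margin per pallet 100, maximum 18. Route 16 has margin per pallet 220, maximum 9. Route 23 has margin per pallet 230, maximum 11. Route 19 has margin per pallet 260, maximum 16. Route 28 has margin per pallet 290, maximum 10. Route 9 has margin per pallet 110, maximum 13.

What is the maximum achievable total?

12340

Rank by margin per pallet: Route 28 290 > Route 19 260 > Route 23 230 > Route 16 220 > Route 9 110 > Route 12 100 > Route 4 80 > Route 22 40.
Route 28 takes 10 to reach its cap of 10 → 43 left.
Route 19: +16 to 16 (cap) → 27 left.
Route 23: +11 to 11 (cap) → 16 left.
Route 16: +9 to 9 (cap) → 7 left.
Route 9 has room for 13 but only 7 remain, so it gets 7.
Total = 220×9 + 230×11 + 260×16 + 290×10 + 110×7 = 12340.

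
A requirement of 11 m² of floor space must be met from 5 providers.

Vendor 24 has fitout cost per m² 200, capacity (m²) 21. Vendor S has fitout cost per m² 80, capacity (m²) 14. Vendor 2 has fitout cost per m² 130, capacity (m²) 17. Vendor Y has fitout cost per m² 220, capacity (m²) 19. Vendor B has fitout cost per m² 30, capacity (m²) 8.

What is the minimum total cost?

Cheapest first:
Vendor B at 30: take all 8 m² ; 3 still needed.
Vendor S at 80: take 3 of its 14 ; requirement met.
Vendor 2, Vendor 24, Vendor Y: unused.
Cost = 8×30 + 3×80 = 480.

480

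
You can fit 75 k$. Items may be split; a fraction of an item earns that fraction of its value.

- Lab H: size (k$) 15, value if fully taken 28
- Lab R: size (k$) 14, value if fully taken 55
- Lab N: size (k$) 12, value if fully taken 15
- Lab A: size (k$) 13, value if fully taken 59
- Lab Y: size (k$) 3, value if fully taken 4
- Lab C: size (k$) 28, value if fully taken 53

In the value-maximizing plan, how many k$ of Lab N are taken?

2

Best value per unit of size first: Lab A 59/13≈4.54, Lab R 55/14≈3.93, Lab C 53/28≈1.89, Lab H 28/15≈1.87, Lab Y 4/3≈1.33, Lab N 15/12≈1.25.
Lab A: take in full, 13 k$ for value 59 ; 62 left.
Lab R: take in full, 14 k$ for value 55 ; 48 left.
Lab C: take in full, 28 k$ for value 53 ; 20 left.
All 15 k$ of Lab H fit (value 28) ; 5 remain.
Lab Y: take in full, 3 k$ for value 4 ; 2 left.
Fill the last 2 k$ with part of Lab N: 2/12 of it earns 2.5.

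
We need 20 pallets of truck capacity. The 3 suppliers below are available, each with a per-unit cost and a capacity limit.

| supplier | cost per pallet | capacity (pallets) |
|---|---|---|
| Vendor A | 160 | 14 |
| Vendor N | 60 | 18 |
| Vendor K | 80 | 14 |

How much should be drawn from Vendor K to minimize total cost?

Use suppliers in increasing cost order.
Vendor N at 60: take all 18 pallets → 2 still needed.
Take 2 from Vendor K at 80 to finish.
Vendor A: unused.

2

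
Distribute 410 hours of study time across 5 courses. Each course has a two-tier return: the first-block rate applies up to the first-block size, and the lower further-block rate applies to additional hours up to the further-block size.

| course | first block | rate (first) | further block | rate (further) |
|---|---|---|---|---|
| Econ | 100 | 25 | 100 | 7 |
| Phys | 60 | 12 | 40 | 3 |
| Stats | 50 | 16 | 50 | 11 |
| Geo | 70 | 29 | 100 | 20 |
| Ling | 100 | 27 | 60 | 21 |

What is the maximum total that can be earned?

Rank every tier by rate: Geo/tier1 29 > Ling/tier1 27 > Econ/tier1 25 > Ling/tier2 21 > Geo/tier2 20 > Stats/tier1 16 > Phys/tier1 12 > Stats/tier2 11 > Econ/tier2 7 > Phys/tier2 3.
Geo tier1 at 29: fill all 70 → 340 left.
Ling/tier1 (27): +100 → 240 left.
Econ/tier1 (25): +100 → 140 left.
Ling/tier2 (21): +60 → 80 left.
80 remain; put them into Geo tier2 at 20.
Total = 29×70 + 27×100 + 25×100 + 21×60 + 20×80 = 10090.

10090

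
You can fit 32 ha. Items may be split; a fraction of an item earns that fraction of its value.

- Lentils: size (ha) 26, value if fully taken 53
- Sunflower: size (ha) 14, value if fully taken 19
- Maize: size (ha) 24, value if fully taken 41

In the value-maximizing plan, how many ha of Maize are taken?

Rank by value-to-size ratio: Lentils 53/26≈2.04, Maize 41/24≈1.71, Sunflower 19/14≈1.36.
All 26 ha of Lentils fit (value 53) — 6 remain.
Fill the last 6 ha with part of Maize: 6/24 of it earns 10.25.

6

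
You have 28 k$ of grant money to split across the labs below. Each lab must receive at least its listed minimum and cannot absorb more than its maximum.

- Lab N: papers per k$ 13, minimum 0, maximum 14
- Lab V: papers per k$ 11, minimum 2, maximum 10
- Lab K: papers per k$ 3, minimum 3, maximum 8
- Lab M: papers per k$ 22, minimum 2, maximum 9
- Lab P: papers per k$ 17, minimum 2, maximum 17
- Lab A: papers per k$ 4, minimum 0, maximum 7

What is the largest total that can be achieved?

467

Meeting every minimum uses 0+2+3+2+2+0 = 9 k$, leaving 19.
Rank by papers per k$: Lab M 22 > Lab P 17 > Lab N 13 > Lab V 11 > Lab A 4 > Lab K 3.
Lab M takes 7 more to reach its cap of 9 → 12 left.
Lab P: +12 (room for 15) → 14. Pool exhausted.
Total = 11×2 + 3×3 + 22×9 + 17×14 = 467.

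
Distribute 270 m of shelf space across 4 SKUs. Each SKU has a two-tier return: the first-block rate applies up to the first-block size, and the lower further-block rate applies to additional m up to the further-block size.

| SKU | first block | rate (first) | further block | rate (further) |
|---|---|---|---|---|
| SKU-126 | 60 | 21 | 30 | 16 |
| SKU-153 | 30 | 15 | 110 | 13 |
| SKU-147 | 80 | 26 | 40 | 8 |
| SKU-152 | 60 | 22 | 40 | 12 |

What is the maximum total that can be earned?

Rank every tier by rate: SKU-147/first 26 > SKU-152/first 22 > SKU-126/first 21 > SKU-126/second 16 > SKU-153/first 15 > SKU-153/second 13 > SKU-152/second 12 > SKU-147/second 8.
SKU-147 first at 26: fill all 80 — 190 left.
Fill SKU-152 first block (60 at 22) — 130 left.
Fill SKU-126 first block (60 at 21) — 70 left.
SKU-126/second (16): +30 — 40 left.
SKU-153 first at 15: fill all 30 — 10 left.
SKU-153 second at 13: only 10 left, fill 10.
Total = 26×80 + 22×60 + 21×60 + 16×30 + 15×30 + 13×10 = 5720.

5720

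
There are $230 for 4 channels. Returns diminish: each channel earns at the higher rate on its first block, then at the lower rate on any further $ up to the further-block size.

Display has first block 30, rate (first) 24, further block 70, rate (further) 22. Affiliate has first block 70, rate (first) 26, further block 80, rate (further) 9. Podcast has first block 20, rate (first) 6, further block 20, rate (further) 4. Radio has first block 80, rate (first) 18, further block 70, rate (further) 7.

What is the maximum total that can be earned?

5160

Rank every tier by rate: Affiliate/first 26 > Display/first 24 > Display/second 22 > Radio/first 18 > Affiliate/second 9 > Radio/second 7 > Podcast/first 6 > Podcast/second 4.
Affiliate first at 26: fill all 70 ; 160 left.
Display/first (24): +30 ; 130 left.
Display/second (22): +70 ; 60 left.
Radio/first: +60 of 80 at 18; pool empty.
Total = 26×70 + 24×30 + 22×70 + 18×60 = 5160.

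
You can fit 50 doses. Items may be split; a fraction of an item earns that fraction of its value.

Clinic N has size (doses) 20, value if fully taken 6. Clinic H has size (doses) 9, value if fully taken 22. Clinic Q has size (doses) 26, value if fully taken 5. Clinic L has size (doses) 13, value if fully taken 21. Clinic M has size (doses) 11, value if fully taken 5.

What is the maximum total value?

Rank by value-to-size ratio: Clinic H 22/9≈2.44, Clinic L 21/13≈1.62, Clinic M 5/11≈0.455, Clinic N 6/20≈0.3, Clinic Q 5/26≈0.192.
Clinic H: take in full, 9 doses for value 22 → 41 left.
All 13 doses of Clinic L fit (value 21) → 28 remain.
All 11 doses of Clinic M fit (value 5) → 17 remain.
17 doses left: a 17/20 share of Clinic N gives 6×17/20 = 5.1.
Total value = 53.1.

53.1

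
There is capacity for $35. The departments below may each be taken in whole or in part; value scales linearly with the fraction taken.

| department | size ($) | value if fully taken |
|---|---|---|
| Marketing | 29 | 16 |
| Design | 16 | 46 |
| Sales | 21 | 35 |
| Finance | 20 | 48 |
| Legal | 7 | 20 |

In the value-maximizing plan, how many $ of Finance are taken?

Rank by value-to-size ratio: Design 46/16≈2.88, Legal 20/7≈2.86, Finance 48/20≈2.4, Sales 35/21≈1.67, Marketing 16/29≈0.552.
All 16 $ of Design fit (value 46) ; 19 remain.
All 7 $ of Legal fit (value 20) ; 12 remain.
Fill the last 12 $ with part of Finance: 12/20 of it earns 28.8.

12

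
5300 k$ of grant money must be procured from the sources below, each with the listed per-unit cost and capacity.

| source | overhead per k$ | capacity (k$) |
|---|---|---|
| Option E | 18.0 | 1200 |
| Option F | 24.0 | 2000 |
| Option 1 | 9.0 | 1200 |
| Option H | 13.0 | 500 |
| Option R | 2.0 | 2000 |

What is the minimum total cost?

Cheapest first:
Option R at 2.0: take all 2000 k$ — 3300 still needed.
Option 1 (9.0): use full 1200 — 2100 k$ to go.
Option H (13.0): use full 500 — 1600 k$ to go.
Option E at 18.0: take all 1200 k$ — 400 still needed.
Option F at 24.0: take 400 of its 2000 — requirement met.
Cost = 2000×2.0 + 1200×9.0 + 500×13.0 + 1200×18.0 + 400×24.0 = 52500.

52500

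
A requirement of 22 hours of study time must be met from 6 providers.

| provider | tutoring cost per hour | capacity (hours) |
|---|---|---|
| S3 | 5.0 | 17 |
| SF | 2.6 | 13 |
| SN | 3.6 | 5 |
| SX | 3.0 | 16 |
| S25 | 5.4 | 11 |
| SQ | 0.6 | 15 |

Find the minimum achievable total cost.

Use providers in increasing cost order.
SQ (0.6): use full 15 — 7 hours to go.
SF (2.6): take the remaining 7 — done.
SX, SN, S3, S25: unused.
Cost = 15×0.6 + 7×2.6 = 27.2.

27.2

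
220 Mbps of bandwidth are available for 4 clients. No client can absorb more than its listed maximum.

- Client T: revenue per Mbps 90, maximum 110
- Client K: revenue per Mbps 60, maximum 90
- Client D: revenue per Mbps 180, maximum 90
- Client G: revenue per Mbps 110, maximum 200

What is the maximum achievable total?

30500

Rank by revenue per Mbps: Client D 180 > Client G 110 > Client T 90 > Client K 60.
Give Client D 90 to hit its cap of 90 — 130 left.
Only 130 left; Client G takes them to reach 130.
Total = 180×90 + 110×130 = 30500.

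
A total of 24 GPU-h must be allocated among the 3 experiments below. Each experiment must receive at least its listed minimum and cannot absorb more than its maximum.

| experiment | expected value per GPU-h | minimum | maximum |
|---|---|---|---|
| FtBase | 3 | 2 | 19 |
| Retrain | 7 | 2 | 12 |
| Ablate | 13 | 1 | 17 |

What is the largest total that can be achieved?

Meeting every minimum uses 2+2+1 = 5 GPU-h, leaving 19.
Order the experiments by expected value per GPU-h: Ablate 13 > Retrain 7 > FtBase 3.
Ablate takes 16 more to reach its cap of 17 ; 3 left.
Retrain has room for 10 more but only 3 remain, so it gets 5.
Total = 3×2 + 7×5 + 13×17 = 262.

262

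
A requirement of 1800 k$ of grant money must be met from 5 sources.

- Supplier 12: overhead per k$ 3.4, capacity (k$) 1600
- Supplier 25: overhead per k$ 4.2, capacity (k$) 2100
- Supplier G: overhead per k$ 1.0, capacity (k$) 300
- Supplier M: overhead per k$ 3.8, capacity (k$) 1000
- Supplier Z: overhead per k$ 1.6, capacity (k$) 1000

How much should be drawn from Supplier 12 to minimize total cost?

500

Cheapest first:
Supplier G at 1.0: take all 300 k$ ; 1500 still needed.
Take 1000 from Supplier Z at 1.6 ; need 500 more.
Supplier 12 (3.4): take the remaining 500 ; done.
Supplier M, Supplier 25: unused.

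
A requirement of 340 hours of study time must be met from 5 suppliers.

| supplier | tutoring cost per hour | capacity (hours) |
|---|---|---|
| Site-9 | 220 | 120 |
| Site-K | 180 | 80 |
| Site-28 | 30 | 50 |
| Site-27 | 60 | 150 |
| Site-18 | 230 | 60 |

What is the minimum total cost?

38100

Fill from the cheapest supplier first.
Site-28 at 30: take all 50 hours → 290 still needed.
Site-27 at 60: take all 150 hours → 140 still needed.
Site-K at 180: take all 80 hours → 60 still needed.
Site-9 (220): take the remaining 60 → done.
Site-18: unused.
Cost = 50×30 + 150×60 + 80×180 + 60×220 = 38100.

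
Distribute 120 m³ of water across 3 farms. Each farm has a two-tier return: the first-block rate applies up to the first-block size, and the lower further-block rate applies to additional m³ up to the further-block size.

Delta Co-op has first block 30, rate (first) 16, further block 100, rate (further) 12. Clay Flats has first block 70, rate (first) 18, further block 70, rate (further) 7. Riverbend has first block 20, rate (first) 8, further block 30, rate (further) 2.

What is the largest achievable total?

Order all 6 blocks by rate: Clay Flats/first 18 > Delta Co-op/first 16 > Delta Co-op/second 12 > Riverbend/first 8 > Clay Flats/second 7 > Riverbend/second 2.
Clay Flats first at 18: fill all 70 → 50 left.
Delta Co-op first at 16: fill all 30 → 20 left.
Delta Co-op second at 12: only 20 left, fill 20.
Total = 18×70 + 16×30 + 12×20 = 1980.

1980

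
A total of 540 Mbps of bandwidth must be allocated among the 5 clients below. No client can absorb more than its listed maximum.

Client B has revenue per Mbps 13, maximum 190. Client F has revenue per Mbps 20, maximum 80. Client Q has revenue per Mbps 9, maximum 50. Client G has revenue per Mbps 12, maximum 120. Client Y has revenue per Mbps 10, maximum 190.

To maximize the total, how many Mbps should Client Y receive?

150

Order the clients by revenue per Mbps: Client F 20 > Client B 13 > Client G 12 > Client Y 10 > Client Q 9.
Client F takes 80 to reach its cap of 80 ; 460 left.
Give Client B 190 to hit its cap of 190 ; 270 left.
Give Client G 120 to hit its cap of 120 ; 150 left.
Client Y has room for 190 but only 150 remain, so it gets 150.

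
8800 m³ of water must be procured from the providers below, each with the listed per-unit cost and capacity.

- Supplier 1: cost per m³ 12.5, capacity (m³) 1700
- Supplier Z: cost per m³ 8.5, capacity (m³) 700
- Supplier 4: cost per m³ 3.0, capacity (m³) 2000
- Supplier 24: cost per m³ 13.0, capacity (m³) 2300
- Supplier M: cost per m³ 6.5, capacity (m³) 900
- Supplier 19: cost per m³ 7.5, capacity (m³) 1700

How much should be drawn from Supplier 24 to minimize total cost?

1800

Fill from the cheapest provider first.
Supplier 4 (3.0): use full 2000 ; 6800 m³ to go.
Take 900 from Supplier M at 6.5 ; need 5900 more.
Supplier 19 (7.5): use full 1700 ; 4200 m³ to go.
Supplier Z at 8.5: take all 700 m³ ; 3500 still needed.
Supplier 1 at 12.5: take all 1700 m³ ; 1800 still needed.
Supplier 24 at 13.0: take 1800 of its 2300 ; requirement met.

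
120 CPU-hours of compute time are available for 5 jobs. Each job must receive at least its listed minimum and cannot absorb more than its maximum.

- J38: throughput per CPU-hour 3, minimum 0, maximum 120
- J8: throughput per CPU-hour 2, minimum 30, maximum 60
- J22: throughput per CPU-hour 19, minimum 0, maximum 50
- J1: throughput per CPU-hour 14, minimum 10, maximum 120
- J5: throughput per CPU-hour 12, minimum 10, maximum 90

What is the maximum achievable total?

Meeting every minimum uses 0+30+0+10+10 = 50 CPU-hours, leaving 70.
Highest throughput per CPU-hour first: J22 19 > J1 14 > J5 12 > J38 3 > J8 2.
J22: +50 to 50 (cap) ; 20 left.
Only 20 left; J1 takes them to reach 30.
Total = 2×30 + 19×50 + 14×30 + 12×10 = 1550.

1550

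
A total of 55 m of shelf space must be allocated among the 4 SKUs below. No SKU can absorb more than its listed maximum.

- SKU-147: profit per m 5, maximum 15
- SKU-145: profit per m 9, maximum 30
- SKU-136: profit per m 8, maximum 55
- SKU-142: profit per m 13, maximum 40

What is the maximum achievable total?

655

Order the SKUs by profit per m: SKU-142 13 > SKU-145 9 > SKU-136 8 > SKU-147 5.
SKU-142 takes 40 to reach its cap of 40 ; 15 left.
Only 15 left; SKU-145 takes them to reach 15.
Total = 9×15 + 13×40 = 655.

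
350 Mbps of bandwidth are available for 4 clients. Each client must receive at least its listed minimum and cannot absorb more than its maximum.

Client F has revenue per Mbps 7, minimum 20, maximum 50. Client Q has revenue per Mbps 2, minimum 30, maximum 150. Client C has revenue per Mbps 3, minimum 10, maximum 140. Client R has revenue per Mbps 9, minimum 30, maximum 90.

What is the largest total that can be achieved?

Meeting every minimum uses 20+30+10+30 = 90 Mbps, leaving 260.
Highest revenue per Mbps first: Client R 9 > Client F 7 > Client C 3 > Client Q 2.
Give Client R 60 more to hit its cap of 90 ; 200 left.
Client F takes 30 more to reach its cap of 50 ; 170 left.
Client C: +130 to 140 (cap) ; 40 left.
Client Q has room for 120 more but only 40 remain, so it gets 70.
Total = 7×50 + 2×70 + 3×140 + 9×90 = 1720.

1720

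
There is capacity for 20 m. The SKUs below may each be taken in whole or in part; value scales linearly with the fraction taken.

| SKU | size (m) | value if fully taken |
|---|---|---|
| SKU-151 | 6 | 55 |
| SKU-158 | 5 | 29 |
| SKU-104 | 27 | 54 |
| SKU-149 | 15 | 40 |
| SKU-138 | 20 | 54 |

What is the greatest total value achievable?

Sort by value density: SKU-151 55/6≈9.17, SKU-158 29/5≈5.8, SKU-138 54/20≈2.7, SKU-149 40/15≈2.67, SKU-104 54/27≈2.
All 6 m of SKU-151 fit (value 55) → 14 remain.
SKU-158: take in full, 5 m for value 29 → 9 left.
Only 9 m remain; take 9/20 of SKU-138 for value 54×9/20 = 24.3.
Total value = 108.3.

108.3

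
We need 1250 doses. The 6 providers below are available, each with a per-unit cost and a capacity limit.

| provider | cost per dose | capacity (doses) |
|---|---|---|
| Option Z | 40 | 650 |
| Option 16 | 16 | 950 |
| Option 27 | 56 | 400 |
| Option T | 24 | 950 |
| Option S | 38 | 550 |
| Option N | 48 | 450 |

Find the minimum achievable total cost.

22400

Use providers in increasing cost order.
Take 950 from Option 16 at 16 ; need 300 more.
Option T at 24: take 300 of its 950 ; requirement met.
Option S, Option Z, Option N, Option 27: unused.
Cost = 950×16 + 300×24 = 22400.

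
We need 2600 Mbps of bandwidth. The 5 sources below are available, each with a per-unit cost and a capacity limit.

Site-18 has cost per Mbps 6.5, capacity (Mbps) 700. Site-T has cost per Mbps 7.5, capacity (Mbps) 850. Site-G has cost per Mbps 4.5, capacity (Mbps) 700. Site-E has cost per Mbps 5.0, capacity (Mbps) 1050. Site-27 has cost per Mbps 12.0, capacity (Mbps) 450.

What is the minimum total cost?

Use sources in increasing cost order.
Site-G (4.5): use full 700 ; 1900 Mbps to go.
Site-E (5.0): use full 1050 ; 850 Mbps to go.
Take 700 from Site-18 at 6.5 ; need 150 more.
Take 150 from Site-T at 7.5 to finish.
Site-27: unused.
Cost = 700×4.5 + 1050×5.0 + 700×6.5 + 150×7.5 = 14075.

14075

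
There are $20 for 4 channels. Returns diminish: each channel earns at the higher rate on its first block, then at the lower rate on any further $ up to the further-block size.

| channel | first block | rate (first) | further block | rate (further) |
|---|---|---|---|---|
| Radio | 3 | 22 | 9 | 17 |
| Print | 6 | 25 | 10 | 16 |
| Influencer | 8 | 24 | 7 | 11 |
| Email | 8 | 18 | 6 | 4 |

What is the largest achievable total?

462

Order all 8 blocks by rate: Print/tier1 25 > Influencer/tier1 24 > Radio/tier1 22 > Email/tier1 18 > Radio/tier2 17 > Print/tier2 16 > Influencer/tier2 11 > Email/tier2 4.
Print/tier1 (25): +6 → 14 left.
Influencer/tier1 (24): +8 → 6 left.
Fill Radio tier1 block (3 at 22) → 3 left.
Email/tier1: +3 of 8 at 18; pool empty.
Total = 25×6 + 24×8 + 22×3 + 18×3 = 462.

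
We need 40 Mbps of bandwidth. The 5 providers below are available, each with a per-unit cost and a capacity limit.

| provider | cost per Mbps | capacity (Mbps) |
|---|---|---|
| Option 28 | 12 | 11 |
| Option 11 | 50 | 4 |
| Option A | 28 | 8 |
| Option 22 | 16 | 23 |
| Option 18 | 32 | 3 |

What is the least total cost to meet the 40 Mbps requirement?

Fill from the cheapest provider first.
Take 11 from Option 28 at 12 ; need 29 more.
Option 22 at 16: take all 23 Mbps ; 6 still needed.
Option A at 28: take 6 of its 8 ; requirement met.
Option 18, Option 11: unused.
Cost = 11×12 + 23×16 + 6×28 = 668.

668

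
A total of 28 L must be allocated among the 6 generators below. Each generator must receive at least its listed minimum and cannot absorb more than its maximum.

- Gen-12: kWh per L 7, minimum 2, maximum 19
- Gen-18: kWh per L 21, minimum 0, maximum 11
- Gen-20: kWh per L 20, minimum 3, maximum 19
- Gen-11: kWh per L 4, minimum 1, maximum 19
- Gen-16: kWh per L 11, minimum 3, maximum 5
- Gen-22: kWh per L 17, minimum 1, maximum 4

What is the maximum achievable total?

499

Meeting every minimum uses 2+0+3+1+3+1 = 10 L, leaving 18.
Order the generators by kWh per L: Gen-18 21 > Gen-20 20 > Gen-22 17 > Gen-16 11 > Gen-12 7 > Gen-11 4.
Give Gen-18 11 more to hit its cap of 11 ; 7 left.
Gen-20 has room for 16 more but only 7 remain, so it gets 10.
Total = 7×2 + 21×11 + 20×10 + 4×1 + 11×3 + 17×1 = 499.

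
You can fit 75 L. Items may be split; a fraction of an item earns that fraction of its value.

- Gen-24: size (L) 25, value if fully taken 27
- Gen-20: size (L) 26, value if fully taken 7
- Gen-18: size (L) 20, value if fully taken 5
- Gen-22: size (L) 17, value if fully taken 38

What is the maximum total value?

73.75

Sort by value density: Gen-22 38/17≈2.24, Gen-24 27/25≈1.08, Gen-20 7/26≈0.269, Gen-18 5/20≈0.25.
Gen-22: take in full, 17 L for value 38 — 58 left.
All 25 L of Gen-24 fit (value 27) — 33 remain.
Take all of Gen-20 (26 L, value 7) — 7 L left.
Fill the last 7 L with part of Gen-18: 7/20 of it earns 1.75.
Total value = 73.75.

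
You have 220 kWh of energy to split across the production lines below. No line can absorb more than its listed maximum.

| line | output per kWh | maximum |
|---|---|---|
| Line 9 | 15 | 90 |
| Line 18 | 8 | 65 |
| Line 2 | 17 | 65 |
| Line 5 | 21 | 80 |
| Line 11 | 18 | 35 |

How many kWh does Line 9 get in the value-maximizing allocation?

40

Rank by output per kWh: Line 5 21 > Line 11 18 > Line 2 17 > Line 9 15 > Line 18 8.
Line 5: +80 to 80 (cap) ; 140 left.
Line 11 takes 35 to reach its cap of 35 ; 105 left.
Line 2 takes 65 to reach its cap of 65 ; 40 left.
Line 9 has room for 90 but only 40 remain, so it gets 40.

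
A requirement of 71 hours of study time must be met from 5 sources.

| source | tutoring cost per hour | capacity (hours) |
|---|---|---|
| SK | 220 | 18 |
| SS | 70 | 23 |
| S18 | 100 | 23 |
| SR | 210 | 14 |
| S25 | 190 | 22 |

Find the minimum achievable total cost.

8720

Cheapest first:
SS at 70: take all 23 hours — 48 still needed.
S18 (100): use full 23 — 25 hours to go.
S25 (190): use full 22 — 3 hours to go.
SR (210): take the remaining 3 — done.
SK: unused.
Cost = 23×70 + 23×100 + 22×190 + 3×210 = 8720.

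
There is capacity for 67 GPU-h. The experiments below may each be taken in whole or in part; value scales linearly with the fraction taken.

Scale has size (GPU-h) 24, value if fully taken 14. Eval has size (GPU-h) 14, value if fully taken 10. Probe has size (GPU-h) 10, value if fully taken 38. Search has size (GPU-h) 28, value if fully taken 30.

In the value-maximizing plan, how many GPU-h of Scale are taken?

15

Best value per unit of size first: Probe 38/10≈3.8, Search 30/28≈1.07, Eval 10/14≈0.714, Scale 14/24≈0.583.
Take all of Probe (10 GPU-h, value 38) — 57 GPU-h left.
All 28 GPU-h of Search fit (value 30) — 29 remain.
All 14 GPU-h of Eval fit (value 10) — 15 remain.
Only 15 GPU-h remain; take 15/24 of Scale for value 14×15/24 = 8.75.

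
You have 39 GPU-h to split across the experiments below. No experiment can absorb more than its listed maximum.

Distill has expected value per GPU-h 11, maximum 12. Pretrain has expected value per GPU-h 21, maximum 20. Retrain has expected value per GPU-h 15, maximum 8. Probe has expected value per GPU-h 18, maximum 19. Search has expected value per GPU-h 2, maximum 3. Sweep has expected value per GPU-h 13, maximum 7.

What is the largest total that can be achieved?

762

Order the experiments by expected value per GPU-h: Pretrain 21 > Probe 18 > Retrain 15 > Sweep 13 > Distill 11 > Search 2.
Give Pretrain 20 to hit its cap of 20 ; 19 left.
Give Probe 19 to hit its cap of 19 ; 0 left.
Total = 21×20 + 18×19 = 762.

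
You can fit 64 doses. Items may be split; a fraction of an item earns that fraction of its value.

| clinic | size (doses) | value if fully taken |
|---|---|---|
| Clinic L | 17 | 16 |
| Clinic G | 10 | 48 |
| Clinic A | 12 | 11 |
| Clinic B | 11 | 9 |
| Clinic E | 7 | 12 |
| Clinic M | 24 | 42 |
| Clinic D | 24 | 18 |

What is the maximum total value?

123.5

Rank by value-to-size ratio: Clinic G 48/10≈4.8, Clinic M 42/24≈1.75, Clinic E 12/7≈1.71, Clinic L 16/17≈0.941, Clinic A 11/12≈0.917, Clinic B 9/11≈0.818, Clinic D 18/24≈0.75.
All 10 doses of Clinic G fit (value 48) — 54 remain.
All 24 doses of Clinic M fit (value 42) — 30 remain.
All 7 doses of Clinic E fit (value 12) — 23 remain.
All 17 doses of Clinic L fit (value 16) — 6 remain.
Only 6 doses remain; take 6/12 of Clinic A for value 11×6/12 = 5.5.
Total value = 123.5.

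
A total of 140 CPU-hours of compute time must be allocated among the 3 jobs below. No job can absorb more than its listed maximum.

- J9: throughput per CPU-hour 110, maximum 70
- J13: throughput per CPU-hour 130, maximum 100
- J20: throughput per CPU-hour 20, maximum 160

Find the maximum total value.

17400

Order the jobs by throughput per CPU-hour: J13 130 > J9 110 > J20 20.
Give J13 100 to hit its cap of 100 → 40 left.
Only 40 left; J9 takes them to reach 40.
Total = 110×40 + 130×100 = 17400.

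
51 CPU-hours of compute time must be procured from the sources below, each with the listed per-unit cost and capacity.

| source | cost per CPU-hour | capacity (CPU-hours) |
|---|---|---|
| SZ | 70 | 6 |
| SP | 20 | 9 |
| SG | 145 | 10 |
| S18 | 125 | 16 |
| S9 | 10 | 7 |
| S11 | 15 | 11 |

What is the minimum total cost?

Use sources in increasing cost order.
Take 7 from S9 at 10 — need 44 more.
Take 11 from S11 at 15 — need 33 more.
SP at 20: take all 9 CPU-hours — 24 still needed.
Take 6 from SZ at 70 — need 18 more.
S18 (125): use full 16 — 2 CPU-hours to go.
SG (145): take the remaining 2 — done.
Cost = 7×10 + 11×15 + 9×20 + 6×70 + 16×125 + 2×145 = 3125.

3125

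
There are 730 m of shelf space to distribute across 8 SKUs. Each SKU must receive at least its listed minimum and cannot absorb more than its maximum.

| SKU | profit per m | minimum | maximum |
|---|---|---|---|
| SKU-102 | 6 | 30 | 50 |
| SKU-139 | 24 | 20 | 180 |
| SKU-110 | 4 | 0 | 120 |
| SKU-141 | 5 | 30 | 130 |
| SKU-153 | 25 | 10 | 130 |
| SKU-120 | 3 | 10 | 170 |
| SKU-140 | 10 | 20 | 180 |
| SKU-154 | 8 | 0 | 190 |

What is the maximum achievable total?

Meeting every minimum uses 30+20+0+30+10+10+20+0 = 120 m, leaving 610.
Order the SKUs by profit per m: SKU-153 25 > SKU-139 24 > SKU-140 10 > SKU-154 8 > SKU-102 6 > SKU-141 5 > SKU-110 4 > SKU-120 3.
Give SKU-153 120 more to hit its cap of 130 ; 490 left.
SKU-139 takes 160 more to reach its cap of 180 ; 330 left.
Give SKU-140 160 more to hit its cap of 180 ; 170 left.
SKU-154: +170 (room for 190) → 170. Pool exhausted.
Total = 6×30 + 24×180 + 5×30 + 25×130 + 3×10 + 10×180 + 8×170 = 11090.

11090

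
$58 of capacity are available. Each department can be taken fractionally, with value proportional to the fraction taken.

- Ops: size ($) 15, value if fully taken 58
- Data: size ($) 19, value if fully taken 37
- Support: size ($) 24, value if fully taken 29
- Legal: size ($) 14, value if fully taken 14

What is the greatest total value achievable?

124

Sort by value density: Ops 58/15≈3.87, Data 37/19≈1.95, Support 29/24≈1.21, Legal 14/14≈1.
All 15 $ of Ops fit (value 58) → 43 remain.
Take all of Data (19 $, value 37) → 24 $ left.
All 24 $ of Support fit (value 29) → 0 remain.
Total value = 124.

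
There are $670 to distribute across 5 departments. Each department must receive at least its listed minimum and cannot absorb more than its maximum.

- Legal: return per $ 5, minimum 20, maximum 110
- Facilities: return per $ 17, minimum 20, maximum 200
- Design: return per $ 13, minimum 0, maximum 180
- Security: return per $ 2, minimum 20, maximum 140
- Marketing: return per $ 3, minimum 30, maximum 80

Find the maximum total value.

6730

Meeting every minimum uses 20+20+0+20+30 = 90 $, leaving 580.
Highest return per $ first: Facilities 17 > Design 13 > Legal 5 > Marketing 3 > Security 2.
Facilities takes 180 more to reach its cap of 200 — 400 left.
Design takes 180 more to reach its cap of 180 — 220 left.
Give Legal 90 more to hit its cap of 110 — 130 left.
Marketing takes 50 more to reach its cap of 80 — 80 left.
Security has room for 120 more but only 80 remain, so it gets 100.
Total = 5×110 + 17×200 + 13×180 + 2×100 + 3×80 = 6730.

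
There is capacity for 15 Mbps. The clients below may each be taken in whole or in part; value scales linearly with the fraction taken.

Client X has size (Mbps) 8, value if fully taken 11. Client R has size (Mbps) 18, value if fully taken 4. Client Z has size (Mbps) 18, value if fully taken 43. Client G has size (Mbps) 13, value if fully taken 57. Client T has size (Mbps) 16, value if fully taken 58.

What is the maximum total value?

64.25

Rank by value-to-size ratio: Client G 57/13≈4.38, Client T 58/16≈3.62, Client Z 43/18≈2.39, Client X 11/8≈1.38, Client R 4/18≈0.222.
All 13 Mbps of Client G fit (value 57) — 2 remain.
Fill the last 2 Mbps with part of Client T: 2/16 of it earns 7.25.
Total value = 64.25.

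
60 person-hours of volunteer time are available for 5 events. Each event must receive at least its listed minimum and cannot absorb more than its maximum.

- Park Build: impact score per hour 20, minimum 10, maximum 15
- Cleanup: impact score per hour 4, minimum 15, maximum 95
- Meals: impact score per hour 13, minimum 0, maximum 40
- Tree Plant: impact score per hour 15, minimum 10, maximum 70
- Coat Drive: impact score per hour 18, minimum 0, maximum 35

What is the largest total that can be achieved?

870

Meeting every minimum uses 10+15+0+10+0 = 35 person-hours, leaving 25.
Rank by impact score per hour: Park Build 20 > Coat Drive 18 > Tree Plant 15 > Meals 13 > Cleanup 4.
Park Build takes 5 more to reach its cap of 15 → 20 left.
Coat Drive has room for 35 more but only 20 remain, so it gets 20.
Total = 20×15 + 4×15 + 15×10 + 18×20 = 870.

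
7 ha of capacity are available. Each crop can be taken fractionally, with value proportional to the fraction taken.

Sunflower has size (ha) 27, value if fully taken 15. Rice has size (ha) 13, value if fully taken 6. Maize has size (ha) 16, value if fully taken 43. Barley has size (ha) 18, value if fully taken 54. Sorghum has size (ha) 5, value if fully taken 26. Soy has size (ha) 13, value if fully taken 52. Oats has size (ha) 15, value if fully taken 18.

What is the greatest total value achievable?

Rank by value-to-size ratio: Sorghum 26/5≈5.2, Soy 52/13≈4, Barley 54/18≈3, Maize 43/16≈2.69, Oats 18/15≈1.2, Sunflower 15/27≈0.556, Rice 6/13≈0.462.
Sorghum: take in full, 5 ha for value 26 ; 2 left.
2 ha left: a 2/13 share of Soy gives 52×2/13 = 8.
Total value = 34.

34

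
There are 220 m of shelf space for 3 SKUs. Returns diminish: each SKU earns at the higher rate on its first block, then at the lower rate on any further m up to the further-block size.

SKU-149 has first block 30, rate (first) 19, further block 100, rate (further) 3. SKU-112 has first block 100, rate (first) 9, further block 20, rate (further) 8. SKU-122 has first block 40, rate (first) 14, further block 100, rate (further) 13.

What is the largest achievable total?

2880

Treat each block as its own option and order by rate: SKU-149/tier1 19 > SKU-122/tier1 14 > SKU-122/tier2 13 > SKU-112/tier1 9 > SKU-112/tier2 8 > SKU-149/tier2 3.
Fill SKU-149 tier1 block (30 at 19) ; 190 left.
SKU-122/tier1 (14): +40 ; 150 left.
SKU-122 tier2 at 13: fill all 100 ; 50 left.
50 remain; put them into SKU-112 tier1 at 9.
Total = 19×30 + 14×40 + 13×100 + 9×50 = 2880.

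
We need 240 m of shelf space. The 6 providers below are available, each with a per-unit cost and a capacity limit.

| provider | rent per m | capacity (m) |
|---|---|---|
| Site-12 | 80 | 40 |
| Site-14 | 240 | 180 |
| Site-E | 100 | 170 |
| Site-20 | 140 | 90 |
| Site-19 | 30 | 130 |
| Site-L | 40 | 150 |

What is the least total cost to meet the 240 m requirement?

8300

Fill from the cheapest provider first.
Take 130 from Site-19 at 30 ; need 110 more.
Take 110 from Site-L at 40 to finish.
Site-12, Site-E, Site-20, Site-14: unused.
Cost = 130×30 + 110×40 = 8300.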